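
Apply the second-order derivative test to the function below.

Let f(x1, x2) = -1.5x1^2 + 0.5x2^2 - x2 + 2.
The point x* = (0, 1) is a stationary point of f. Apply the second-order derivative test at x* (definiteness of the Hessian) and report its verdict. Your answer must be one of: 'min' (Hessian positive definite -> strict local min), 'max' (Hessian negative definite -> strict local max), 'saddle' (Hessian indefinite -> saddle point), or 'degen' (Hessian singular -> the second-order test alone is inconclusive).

Compute the Hessian H = grad^2 f:
  H = [[-3, 0], [0, 1]]
Verify stationarity: grad f(x*) = H x* + g = (0, 0).
Eigenvalues of H: -3, 1.
Eigenvalues have mixed signs, so H is indefinite -> x* is a saddle point.

saddle


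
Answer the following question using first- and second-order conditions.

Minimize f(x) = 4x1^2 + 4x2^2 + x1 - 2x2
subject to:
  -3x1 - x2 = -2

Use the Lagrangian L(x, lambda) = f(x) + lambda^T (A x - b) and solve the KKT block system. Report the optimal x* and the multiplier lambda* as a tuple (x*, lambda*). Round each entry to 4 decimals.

Form the Lagrangian:
  L(x, lambda) = (1/2) x^T Q x + c^T x + lambda^T (A x - b)
Stationarity (grad_x L = 0): Q x + c + A^T lambda = 0.
Primal feasibility: A x = b.

This gives the KKT block system:
  [ Q   A^T ] [ x     ]   [-c ]
  [ A    0  ] [ lambda ] = [ b ]

Solving the linear system:
  x*      = (0.5125, 0.4625)
  lambda* = (1.7)
  f(x*)   = 1.4937

x* = (0.5125, 0.4625), lambda* = (1.7)


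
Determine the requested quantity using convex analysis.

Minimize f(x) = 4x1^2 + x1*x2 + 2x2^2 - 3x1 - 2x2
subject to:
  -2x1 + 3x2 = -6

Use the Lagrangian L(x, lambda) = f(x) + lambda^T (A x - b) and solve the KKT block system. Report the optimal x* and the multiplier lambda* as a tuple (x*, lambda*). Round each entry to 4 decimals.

Form the Lagrangian:
  L(x, lambda) = (1/2) x^T Q x + c^T x + lambda^T (A x - b)
Stationarity (grad_x L = 0): Q x + c + A^T lambda = 0.
Primal feasibility: A x = b.

This gives the KKT block system:
  [ Q   A^T ] [ x     ]   [-c ]
  [ A    0  ] [ lambda ] = [ b ]

Solving the linear system:
  x*      = (1.05, -1.3)
  lambda* = (2.05)
  f(x*)   = 5.875

x* = (1.05, -1.3), lambda* = (2.05)


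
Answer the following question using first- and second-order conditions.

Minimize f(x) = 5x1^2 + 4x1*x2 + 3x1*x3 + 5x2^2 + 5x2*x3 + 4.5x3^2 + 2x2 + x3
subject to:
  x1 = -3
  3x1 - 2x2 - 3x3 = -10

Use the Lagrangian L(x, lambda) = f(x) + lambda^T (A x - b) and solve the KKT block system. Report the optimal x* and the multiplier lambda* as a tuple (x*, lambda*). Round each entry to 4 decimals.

Form the Lagrangian:
  L(x, lambda) = (1/2) x^T Q x + c^T x + lambda^T (A x - b)
Stationarity (grad_x L = 0): Q x + c + A^T lambda = 0.
Primal feasibility: A x = b.

This gives the KKT block system:
  [ Q   A^T ] [ x     ]   [-c ]
  [ A    0  ] [ lambda ] = [ b ]

Solving the linear system:
  x*      = (-3, 0.6818, -0.1212)
  lambda* = (33.3182, -1.8939)
  f(x*)   = 41.1288

x* = (-3, 0.6818, -0.1212), lambda* = (33.3182, -1.8939)


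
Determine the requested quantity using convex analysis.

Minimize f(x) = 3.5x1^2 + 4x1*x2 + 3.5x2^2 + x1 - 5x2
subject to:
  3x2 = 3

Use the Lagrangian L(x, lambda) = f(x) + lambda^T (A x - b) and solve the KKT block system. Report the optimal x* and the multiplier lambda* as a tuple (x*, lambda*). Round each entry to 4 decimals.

Form the Lagrangian:
  L(x, lambda) = (1/2) x^T Q x + c^T x + lambda^T (A x - b)
Stationarity (grad_x L = 0): Q x + c + A^T lambda = 0.
Primal feasibility: A x = b.

This gives the KKT block system:
  [ Q   A^T ] [ x     ]   [-c ]
  [ A    0  ] [ lambda ] = [ b ]

Solving the linear system:
  x*      = (-0.7143, 1)
  lambda* = (0.2857)
  f(x*)   = -3.2857

x* = (-0.7143, 1), lambda* = (0.2857)


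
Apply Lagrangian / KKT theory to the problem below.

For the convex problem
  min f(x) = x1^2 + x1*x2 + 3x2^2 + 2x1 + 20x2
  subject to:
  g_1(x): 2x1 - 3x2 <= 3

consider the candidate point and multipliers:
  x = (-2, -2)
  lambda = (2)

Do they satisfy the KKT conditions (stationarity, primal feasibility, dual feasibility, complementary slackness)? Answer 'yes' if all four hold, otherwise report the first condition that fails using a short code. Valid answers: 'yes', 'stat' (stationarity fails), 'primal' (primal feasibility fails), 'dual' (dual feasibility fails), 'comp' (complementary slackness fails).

Gradient of f: grad f(x) = Q x + c = (-4, 6)
Constraint values g_i(x) = a_i^T x - b_i:
  g_1((-2, -2)) = -1
Stationarity residual: grad f(x) + sum_i lambda_i a_i = (0, 0)
  -> stationarity OK
Primal feasibility (all g_i <= 0): OK
Dual feasibility (all lambda_i >= 0): OK
Complementary slackness (lambda_i * g_i(x) = 0 for all i): FAILS

Verdict: the first failing condition is complementary_slackness -> comp.

comp


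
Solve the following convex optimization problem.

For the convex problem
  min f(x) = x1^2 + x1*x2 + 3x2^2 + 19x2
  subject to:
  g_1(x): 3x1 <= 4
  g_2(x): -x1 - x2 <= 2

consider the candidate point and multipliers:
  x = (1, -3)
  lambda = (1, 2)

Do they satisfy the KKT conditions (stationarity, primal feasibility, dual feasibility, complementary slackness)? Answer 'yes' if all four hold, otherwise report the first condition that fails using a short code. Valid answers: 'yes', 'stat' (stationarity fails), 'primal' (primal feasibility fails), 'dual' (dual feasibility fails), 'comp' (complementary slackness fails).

Gradient of f: grad f(x) = Q x + c = (-1, 2)
Constraint values g_i(x) = a_i^T x - b_i:
  g_1((1, -3)) = -1
  g_2((1, -3)) = 0
Stationarity residual: grad f(x) + sum_i lambda_i a_i = (0, 0)
  -> stationarity OK
Primal feasibility (all g_i <= 0): OK
Dual feasibility (all lambda_i >= 0): OK
Complementary slackness (lambda_i * g_i(x) = 0 for all i): FAILS

Verdict: the first failing condition is complementary_slackness -> comp.

comp


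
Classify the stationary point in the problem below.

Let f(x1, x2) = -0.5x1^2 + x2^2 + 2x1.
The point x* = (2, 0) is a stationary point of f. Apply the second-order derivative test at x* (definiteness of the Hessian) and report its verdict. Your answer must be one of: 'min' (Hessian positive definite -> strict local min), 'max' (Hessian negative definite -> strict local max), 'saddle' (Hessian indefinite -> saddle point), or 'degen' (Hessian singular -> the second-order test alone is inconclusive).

Compute the Hessian H = grad^2 f:
  H = [[-1, 0], [0, 2]]
Verify stationarity: grad f(x*) = H x* + g = (0, 0).
Eigenvalues of H: -1, 2.
Eigenvalues have mixed signs, so H is indefinite -> x* is a saddle point.

saddle


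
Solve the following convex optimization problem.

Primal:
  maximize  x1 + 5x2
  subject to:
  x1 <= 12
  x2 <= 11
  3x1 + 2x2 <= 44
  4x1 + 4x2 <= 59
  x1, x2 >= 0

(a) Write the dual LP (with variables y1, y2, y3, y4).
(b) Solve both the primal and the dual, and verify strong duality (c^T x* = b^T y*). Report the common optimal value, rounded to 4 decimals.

The standard primal-dual pair for 'max c^T x s.t. A x <= b, x >= 0' is:
  Dual:  min b^T y  s.t.  A^T y >= c,  y >= 0.

So the dual LP is:
  minimize  12y1 + 11y2 + 44y3 + 59y4
  subject to:
    y1 + 3y3 + 4y4 >= 1
    y2 + 2y3 + 4y4 >= 5
    y1, y2, y3, y4 >= 0

Solving the primal: x* = (3.75, 11).
  primal value c^T x* = 58.75.
Solving the dual: y* = (0, 4, 0, 0.25).
  dual value b^T y* = 58.75.
Strong duality: c^T x* = b^T y*. Confirmed.

58.75


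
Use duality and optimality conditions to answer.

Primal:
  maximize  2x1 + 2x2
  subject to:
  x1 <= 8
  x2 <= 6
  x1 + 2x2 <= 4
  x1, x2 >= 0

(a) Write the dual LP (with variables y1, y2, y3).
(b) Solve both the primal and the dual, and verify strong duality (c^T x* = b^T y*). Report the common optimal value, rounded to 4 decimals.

The standard primal-dual pair for 'max c^T x s.t. A x <= b, x >= 0' is:
  Dual:  min b^T y  s.t.  A^T y >= c,  y >= 0.

So the dual LP is:
  minimize  8y1 + 6y2 + 4y3
  subject to:
    y1 + y3 >= 2
    y2 + 2y3 >= 2
    y1, y2, y3 >= 0

Solving the primal: x* = (4, 0).
  primal value c^T x* = 8.
Solving the dual: y* = (0, 0, 2).
  dual value b^T y* = 8.
Strong duality: c^T x* = b^T y*. Confirmed.

8


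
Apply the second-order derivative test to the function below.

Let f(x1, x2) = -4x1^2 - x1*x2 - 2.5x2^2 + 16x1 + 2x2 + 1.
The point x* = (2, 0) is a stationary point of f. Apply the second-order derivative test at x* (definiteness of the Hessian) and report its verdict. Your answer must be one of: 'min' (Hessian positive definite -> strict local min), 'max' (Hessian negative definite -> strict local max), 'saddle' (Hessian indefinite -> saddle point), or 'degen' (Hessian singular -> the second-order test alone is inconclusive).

Compute the Hessian H = grad^2 f:
  H = [[-8, -1], [-1, -5]]
Verify stationarity: grad f(x*) = H x* + g = (0, 0).
Eigenvalues of H: -8.3028, -4.6972.
Both eigenvalues < 0, so H is negative definite -> x* is a strict local max.

max


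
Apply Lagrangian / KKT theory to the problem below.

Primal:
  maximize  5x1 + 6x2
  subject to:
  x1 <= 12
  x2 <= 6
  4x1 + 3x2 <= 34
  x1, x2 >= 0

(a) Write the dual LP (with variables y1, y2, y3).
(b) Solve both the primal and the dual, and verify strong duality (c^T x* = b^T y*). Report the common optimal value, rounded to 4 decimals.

The standard primal-dual pair for 'max c^T x s.t. A x <= b, x >= 0' is:
  Dual:  min b^T y  s.t.  A^T y >= c,  y >= 0.

So the dual LP is:
  minimize  12y1 + 6y2 + 34y3
  subject to:
    y1 + 4y3 >= 5
    y2 + 3y3 >= 6
    y1, y2, y3 >= 0

Solving the primal: x* = (4, 6).
  primal value c^T x* = 56.
Solving the dual: y* = (0, 2.25, 1.25).
  dual value b^T y* = 56.
Strong duality: c^T x* = b^T y*. Confirmed.

56


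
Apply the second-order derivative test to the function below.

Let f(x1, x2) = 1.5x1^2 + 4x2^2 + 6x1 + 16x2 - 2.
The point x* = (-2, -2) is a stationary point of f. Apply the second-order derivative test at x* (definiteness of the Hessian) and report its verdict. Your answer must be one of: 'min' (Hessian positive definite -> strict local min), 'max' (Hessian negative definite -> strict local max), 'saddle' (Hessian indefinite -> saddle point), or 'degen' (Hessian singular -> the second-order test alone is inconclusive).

Compute the Hessian H = grad^2 f:
  H = [[3, 0], [0, 8]]
Verify stationarity: grad f(x*) = H x* + g = (0, 0).
Eigenvalues of H: 3, 8.
Both eigenvalues > 0, so H is positive definite -> x* is a strict local min.

min


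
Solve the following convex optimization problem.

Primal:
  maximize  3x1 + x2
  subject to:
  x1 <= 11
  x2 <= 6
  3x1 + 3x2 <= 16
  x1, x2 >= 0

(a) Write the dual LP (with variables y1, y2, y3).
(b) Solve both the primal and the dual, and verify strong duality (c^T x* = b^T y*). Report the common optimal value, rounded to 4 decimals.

The standard primal-dual pair for 'max c^T x s.t. A x <= b, x >= 0' is:
  Dual:  min b^T y  s.t.  A^T y >= c,  y >= 0.

So the dual LP is:
  minimize  11y1 + 6y2 + 16y3
  subject to:
    y1 + 3y3 >= 3
    y2 + 3y3 >= 1
    y1, y2, y3 >= 0

Solving the primal: x* = (5.3333, 0).
  primal value c^T x* = 16.
Solving the dual: y* = (0, 0, 1).
  dual value b^T y* = 16.
Strong duality: c^T x* = b^T y*. Confirmed.

16


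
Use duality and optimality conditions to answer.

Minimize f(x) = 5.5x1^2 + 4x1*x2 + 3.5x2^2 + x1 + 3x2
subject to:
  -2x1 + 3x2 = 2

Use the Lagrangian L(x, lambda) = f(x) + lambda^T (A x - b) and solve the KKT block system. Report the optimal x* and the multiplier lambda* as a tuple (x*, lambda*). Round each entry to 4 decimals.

Form the Lagrangian:
  L(x, lambda) = (1/2) x^T Q x + c^T x + lambda^T (A x - b)
Stationarity (grad_x L = 0): Q x + c + A^T lambda = 0.
Primal feasibility: A x = b.

This gives the KKT block system:
  [ Q   A^T ] [ x     ]   [-c ]
  [ A    0  ] [ lambda ] = [ b ]

Solving the linear system:
  x*      = (-0.4514, 0.3657)
  lambda* = (-1.2514)
  f(x*)   = 1.5743

x* = (-0.4514, 0.3657), lambda* = (-1.2514)


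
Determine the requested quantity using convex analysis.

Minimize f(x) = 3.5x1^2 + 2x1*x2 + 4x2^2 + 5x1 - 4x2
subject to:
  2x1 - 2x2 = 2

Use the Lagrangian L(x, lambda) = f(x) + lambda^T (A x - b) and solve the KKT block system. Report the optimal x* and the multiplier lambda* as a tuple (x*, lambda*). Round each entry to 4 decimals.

Form the Lagrangian:
  L(x, lambda) = (1/2) x^T Q x + c^T x + lambda^T (A x - b)
Stationarity (grad_x L = 0): Q x + c + A^T lambda = 0.
Primal feasibility: A x = b.

This gives the KKT block system:
  [ Q   A^T ] [ x     ]   [-c ]
  [ A    0  ] [ lambda ] = [ b ]

Solving the linear system:
  x*      = (0.4737, -0.5263)
  lambda* = (-3.6316)
  f(x*)   = 5.8684

x* = (0.4737, -0.5263), lambda* = (-3.6316)


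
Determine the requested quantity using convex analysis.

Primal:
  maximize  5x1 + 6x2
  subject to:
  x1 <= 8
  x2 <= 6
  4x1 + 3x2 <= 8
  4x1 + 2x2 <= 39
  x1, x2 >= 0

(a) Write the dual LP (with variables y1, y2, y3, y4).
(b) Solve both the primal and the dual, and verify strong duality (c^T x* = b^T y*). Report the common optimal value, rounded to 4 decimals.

The standard primal-dual pair for 'max c^T x s.t. A x <= b, x >= 0' is:
  Dual:  min b^T y  s.t.  A^T y >= c,  y >= 0.

So the dual LP is:
  minimize  8y1 + 6y2 + 8y3 + 39y4
  subject to:
    y1 + 4y3 + 4y4 >= 5
    y2 + 3y3 + 2y4 >= 6
    y1, y2, y3, y4 >= 0

Solving the primal: x* = (0, 2.6667).
  primal value c^T x* = 16.
Solving the dual: y* = (0, 0, 2, 0).
  dual value b^T y* = 16.
Strong duality: c^T x* = b^T y*. Confirmed.

16


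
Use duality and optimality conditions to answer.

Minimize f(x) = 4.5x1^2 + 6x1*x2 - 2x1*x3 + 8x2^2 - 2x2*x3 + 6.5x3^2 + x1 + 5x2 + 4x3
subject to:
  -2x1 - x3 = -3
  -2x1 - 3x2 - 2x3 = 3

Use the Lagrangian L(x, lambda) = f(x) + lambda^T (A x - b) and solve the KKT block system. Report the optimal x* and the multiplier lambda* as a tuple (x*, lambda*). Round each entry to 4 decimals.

Form the Lagrangian:
  L(x, lambda) = (1/2) x^T Q x + c^T x + lambda^T (A x - b)
Stationarity (grad_x L = 0): Q x + c + A^T lambda = 0.
Primal feasibility: A x = b.

This gives the KKT block system:
  [ Q   A^T ] [ x     ]   [-c ]
  [ A    0  ] [ lambda ] = [ b ]

Solving the linear system:
  x*      = (1.718, -1.8547, -0.436)
  lambda* = (7.6012, -4.4981)
  f(x*)   = 13.4994

x* = (1.718, -1.8547, -0.436), lambda* = (7.6012, -4.4981)


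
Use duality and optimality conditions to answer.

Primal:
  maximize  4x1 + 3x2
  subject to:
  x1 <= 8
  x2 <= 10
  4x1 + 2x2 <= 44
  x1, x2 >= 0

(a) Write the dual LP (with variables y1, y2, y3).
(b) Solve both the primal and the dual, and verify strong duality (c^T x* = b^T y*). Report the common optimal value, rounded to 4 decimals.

The standard primal-dual pair for 'max c^T x s.t. A x <= b, x >= 0' is:
  Dual:  min b^T y  s.t.  A^T y >= c,  y >= 0.

So the dual LP is:
  minimize  8y1 + 10y2 + 44y3
  subject to:
    y1 + 4y3 >= 4
    y2 + 2y3 >= 3
    y1, y2, y3 >= 0

Solving the primal: x* = (6, 10).
  primal value c^T x* = 54.
Solving the dual: y* = (0, 1, 1).
  dual value b^T y* = 54.
Strong duality: c^T x* = b^T y*. Confirmed.

54


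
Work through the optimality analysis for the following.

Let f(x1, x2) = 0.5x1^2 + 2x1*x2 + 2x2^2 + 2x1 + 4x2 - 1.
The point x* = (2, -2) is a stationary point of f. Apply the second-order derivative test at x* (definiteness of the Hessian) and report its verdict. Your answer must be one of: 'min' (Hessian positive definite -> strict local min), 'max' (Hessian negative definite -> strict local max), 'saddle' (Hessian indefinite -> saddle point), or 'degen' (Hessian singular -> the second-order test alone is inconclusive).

Compute the Hessian H = grad^2 f:
  H = [[1, 2], [2, 4]]
Verify stationarity: grad f(x*) = H x* + g = (0, 0).
Eigenvalues of H: 0, 5.
H has a zero eigenvalue (singular; positive semidefinite but not definite), so H is neither positive definite, negative definite, nor indefinite. The second-order test alone is inconclusive -> degen.
(Indeed, f is constant along the null direction of H through x*, so x* is not a strict local extremum.)

degen


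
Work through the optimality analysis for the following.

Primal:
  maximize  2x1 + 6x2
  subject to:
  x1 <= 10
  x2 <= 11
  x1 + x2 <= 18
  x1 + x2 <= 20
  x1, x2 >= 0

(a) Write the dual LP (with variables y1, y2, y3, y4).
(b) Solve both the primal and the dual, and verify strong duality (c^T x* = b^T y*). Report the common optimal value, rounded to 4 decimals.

The standard primal-dual pair for 'max c^T x s.t. A x <= b, x >= 0' is:
  Dual:  min b^T y  s.t.  A^T y >= c,  y >= 0.

So the dual LP is:
  minimize  10y1 + 11y2 + 18y3 + 20y4
  subject to:
    y1 + y3 + y4 >= 2
    y2 + y3 + y4 >= 6
    y1, y2, y3, y4 >= 0

Solving the primal: x* = (7, 11).
  primal value c^T x* = 80.
Solving the dual: y* = (0, 4, 2, 0).
  dual value b^T y* = 80.
Strong duality: c^T x* = b^T y*. Confirmed.

80


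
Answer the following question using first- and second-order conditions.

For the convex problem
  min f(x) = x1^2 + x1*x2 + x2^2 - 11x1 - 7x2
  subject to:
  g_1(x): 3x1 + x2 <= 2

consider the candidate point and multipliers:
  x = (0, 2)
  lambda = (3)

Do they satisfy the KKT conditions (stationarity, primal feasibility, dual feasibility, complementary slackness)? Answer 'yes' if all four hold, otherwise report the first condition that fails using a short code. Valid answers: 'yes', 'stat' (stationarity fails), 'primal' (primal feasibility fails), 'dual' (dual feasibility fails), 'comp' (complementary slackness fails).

Gradient of f: grad f(x) = Q x + c = (-9, -3)
Constraint values g_i(x) = a_i^T x - b_i:
  g_1((0, 2)) = 0
Stationarity residual: grad f(x) + sum_i lambda_i a_i = (0, 0)
  -> stationarity OK
Primal feasibility (all g_i <= 0): OK
Dual feasibility (all lambda_i >= 0): OK
Complementary slackness (lambda_i * g_i(x) = 0 for all i): OK

Verdict: yes, KKT holds.

yes


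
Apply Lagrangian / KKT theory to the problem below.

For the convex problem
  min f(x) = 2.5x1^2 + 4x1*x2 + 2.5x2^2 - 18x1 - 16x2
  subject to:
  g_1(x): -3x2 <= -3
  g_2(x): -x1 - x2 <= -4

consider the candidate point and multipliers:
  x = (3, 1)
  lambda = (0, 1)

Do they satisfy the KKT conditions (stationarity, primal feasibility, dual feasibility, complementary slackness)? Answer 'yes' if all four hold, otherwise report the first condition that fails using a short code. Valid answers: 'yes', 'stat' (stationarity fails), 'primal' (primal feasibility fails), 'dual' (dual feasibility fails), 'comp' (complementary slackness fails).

Gradient of f: grad f(x) = Q x + c = (1, 1)
Constraint values g_i(x) = a_i^T x - b_i:
  g_1((3, 1)) = 0
  g_2((3, 1)) = 0
Stationarity residual: grad f(x) + sum_i lambda_i a_i = (0, 0)
  -> stationarity OK
Primal feasibility (all g_i <= 0): OK
Dual feasibility (all lambda_i >= 0): OK
Complementary slackness (lambda_i * g_i(x) = 0 for all i): OK

Verdict: yes, KKT holds.

yes


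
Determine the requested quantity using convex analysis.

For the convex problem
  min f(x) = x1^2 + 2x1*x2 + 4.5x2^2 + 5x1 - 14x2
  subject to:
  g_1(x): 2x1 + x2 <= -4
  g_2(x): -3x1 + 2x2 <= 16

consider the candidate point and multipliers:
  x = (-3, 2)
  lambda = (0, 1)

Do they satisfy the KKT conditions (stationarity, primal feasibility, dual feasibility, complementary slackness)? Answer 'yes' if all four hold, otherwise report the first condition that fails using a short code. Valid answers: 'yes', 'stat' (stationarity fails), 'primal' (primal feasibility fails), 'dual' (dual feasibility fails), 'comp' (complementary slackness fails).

Gradient of f: grad f(x) = Q x + c = (3, -2)
Constraint values g_i(x) = a_i^T x - b_i:
  g_1((-3, 2)) = 0
  g_2((-3, 2)) = -3
Stationarity residual: grad f(x) + sum_i lambda_i a_i = (0, 0)
  -> stationarity OK
Primal feasibility (all g_i <= 0): OK
Dual feasibility (all lambda_i >= 0): OK
Complementary slackness (lambda_i * g_i(x) = 0 for all i): FAILS

Verdict: the first failing condition is complementary_slackness -> comp.

comp


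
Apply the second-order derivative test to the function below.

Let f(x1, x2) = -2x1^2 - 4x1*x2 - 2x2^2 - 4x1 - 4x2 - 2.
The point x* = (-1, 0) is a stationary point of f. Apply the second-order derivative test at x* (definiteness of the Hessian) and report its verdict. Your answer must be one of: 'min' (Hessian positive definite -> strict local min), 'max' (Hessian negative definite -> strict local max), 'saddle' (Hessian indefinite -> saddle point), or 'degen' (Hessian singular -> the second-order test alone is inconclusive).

Compute the Hessian H = grad^2 f:
  H = [[-4, -4], [-4, -4]]
Verify stationarity: grad f(x*) = H x* + g = (0, 0).
Eigenvalues of H: -8, 0.
H has a zero eigenvalue (singular; negative semidefinite but not definite), so H is neither positive definite, negative definite, nor indefinite. The second-order test alone is inconclusive -> degen.
(Indeed, f is constant along the null direction of H through x*, so x* is not a strict local extremum.)

degen


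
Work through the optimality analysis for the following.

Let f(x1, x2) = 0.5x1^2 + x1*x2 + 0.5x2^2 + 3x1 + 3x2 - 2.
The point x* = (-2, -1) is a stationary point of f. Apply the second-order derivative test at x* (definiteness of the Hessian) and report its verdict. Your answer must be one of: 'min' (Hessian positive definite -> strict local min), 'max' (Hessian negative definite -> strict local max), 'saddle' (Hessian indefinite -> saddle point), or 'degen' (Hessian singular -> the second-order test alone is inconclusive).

Compute the Hessian H = grad^2 f:
  H = [[1, 1], [1, 1]]
Verify stationarity: grad f(x*) = H x* + g = (0, 0).
Eigenvalues of H: 0, 2.
H has a zero eigenvalue (singular; positive semidefinite but not definite), so H is neither positive definite, negative definite, nor indefinite. The second-order test alone is inconclusive -> degen.
(Indeed, f is constant along the null direction of H through x*, so x* is not a strict local extremum.)

degen


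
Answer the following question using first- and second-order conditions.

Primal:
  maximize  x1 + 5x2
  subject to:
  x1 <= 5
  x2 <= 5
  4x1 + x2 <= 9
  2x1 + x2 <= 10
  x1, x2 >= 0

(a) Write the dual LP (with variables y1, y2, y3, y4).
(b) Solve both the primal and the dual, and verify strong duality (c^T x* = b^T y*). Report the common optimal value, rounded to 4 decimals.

The standard primal-dual pair for 'max c^T x s.t. A x <= b, x >= 0' is:
  Dual:  min b^T y  s.t.  A^T y >= c,  y >= 0.

So the dual LP is:
  minimize  5y1 + 5y2 + 9y3 + 10y4
  subject to:
    y1 + 4y3 + 2y4 >= 1
    y2 + y3 + y4 >= 5
    y1, y2, y3, y4 >= 0

Solving the primal: x* = (1, 5).
  primal value c^T x* = 26.
Solving the dual: y* = (0, 4.75, 0.25, 0).
  dual value b^T y* = 26.
Strong duality: c^T x* = b^T y*. Confirmed.

26


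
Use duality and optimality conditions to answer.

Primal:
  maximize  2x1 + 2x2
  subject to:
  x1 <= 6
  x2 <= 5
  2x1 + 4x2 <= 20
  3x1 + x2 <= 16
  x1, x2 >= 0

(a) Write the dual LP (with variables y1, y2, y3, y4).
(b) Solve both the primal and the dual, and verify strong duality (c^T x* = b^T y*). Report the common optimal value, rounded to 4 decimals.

The standard primal-dual pair for 'max c^T x s.t. A x <= b, x >= 0' is:
  Dual:  min b^T y  s.t.  A^T y >= c,  y >= 0.

So the dual LP is:
  minimize  6y1 + 5y2 + 20y3 + 16y4
  subject to:
    y1 + 2y3 + 3y4 >= 2
    y2 + 4y3 + y4 >= 2
    y1, y2, y3, y4 >= 0

Solving the primal: x* = (4.4, 2.8).
  primal value c^T x* = 14.4.
Solving the dual: y* = (0, 0, 0.4, 0.4).
  dual value b^T y* = 14.4.
Strong duality: c^T x* = b^T y*. Confirmed.

14.4


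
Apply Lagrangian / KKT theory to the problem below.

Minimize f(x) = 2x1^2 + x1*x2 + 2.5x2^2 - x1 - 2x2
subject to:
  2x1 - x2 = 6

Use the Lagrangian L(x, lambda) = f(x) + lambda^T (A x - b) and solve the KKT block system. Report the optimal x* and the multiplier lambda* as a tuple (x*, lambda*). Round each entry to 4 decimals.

Form the Lagrangian:
  L(x, lambda) = (1/2) x^T Q x + c^T x + lambda^T (A x - b)
Stationarity (grad_x L = 0): Q x + c + A^T lambda = 0.
Primal feasibility: A x = b.

This gives the KKT block system:
  [ Q   A^T ] [ x     ]   [-c ]
  [ A    0  ] [ lambda ] = [ b ]

Solving the linear system:
  x*      = (2.5357, -0.9286)
  lambda* = (-4.1071)
  f(x*)   = 11.9821

x* = (2.5357, -0.9286), lambda* = (-4.1071)


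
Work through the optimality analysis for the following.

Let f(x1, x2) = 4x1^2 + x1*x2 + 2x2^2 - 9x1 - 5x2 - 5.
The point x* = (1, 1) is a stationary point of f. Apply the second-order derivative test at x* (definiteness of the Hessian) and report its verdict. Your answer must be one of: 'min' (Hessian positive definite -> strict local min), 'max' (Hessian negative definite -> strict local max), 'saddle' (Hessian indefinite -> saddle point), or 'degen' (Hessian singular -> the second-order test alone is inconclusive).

Compute the Hessian H = grad^2 f:
  H = [[8, 1], [1, 4]]
Verify stationarity: grad f(x*) = H x* + g = (0, 0).
Eigenvalues of H: 3.7639, 8.2361.
Both eigenvalues > 0, so H is positive definite -> x* is a strict local min.

min


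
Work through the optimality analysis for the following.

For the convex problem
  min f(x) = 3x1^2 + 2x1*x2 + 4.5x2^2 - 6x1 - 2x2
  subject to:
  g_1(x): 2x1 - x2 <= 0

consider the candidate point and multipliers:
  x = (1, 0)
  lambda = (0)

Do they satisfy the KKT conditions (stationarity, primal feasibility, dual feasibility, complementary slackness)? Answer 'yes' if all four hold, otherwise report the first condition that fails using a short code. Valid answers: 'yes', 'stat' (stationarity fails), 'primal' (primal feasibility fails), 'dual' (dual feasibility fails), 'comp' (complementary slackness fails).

Gradient of f: grad f(x) = Q x + c = (0, 0)
Constraint values g_i(x) = a_i^T x - b_i:
  g_1((1, 0)) = 2
Stationarity residual: grad f(x) + sum_i lambda_i a_i = (0, 0)
  -> stationarity OK
Primal feasibility (all g_i <= 0): FAILS
Dual feasibility (all lambda_i >= 0): OK
Complementary slackness (lambda_i * g_i(x) = 0 for all i): OK

Verdict: the first failing condition is primal_feasibility -> primal.

primal


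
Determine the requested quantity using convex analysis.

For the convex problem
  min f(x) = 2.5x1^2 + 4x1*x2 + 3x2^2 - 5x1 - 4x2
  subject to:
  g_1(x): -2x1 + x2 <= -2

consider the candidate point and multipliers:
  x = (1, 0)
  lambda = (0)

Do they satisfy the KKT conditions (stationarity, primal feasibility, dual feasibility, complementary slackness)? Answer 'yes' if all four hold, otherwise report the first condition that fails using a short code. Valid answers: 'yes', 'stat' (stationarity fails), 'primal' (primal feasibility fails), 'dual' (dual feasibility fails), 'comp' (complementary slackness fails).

Gradient of f: grad f(x) = Q x + c = (0, 0)
Constraint values g_i(x) = a_i^T x - b_i:
  g_1((1, 0)) = 0
Stationarity residual: grad f(x) + sum_i lambda_i a_i = (0, 0)
  -> stationarity OK
Primal feasibility (all g_i <= 0): OK
Dual feasibility (all lambda_i >= 0): OK
Complementary slackness (lambda_i * g_i(x) = 0 for all i): OK

Verdict: yes, KKT holds.

yes


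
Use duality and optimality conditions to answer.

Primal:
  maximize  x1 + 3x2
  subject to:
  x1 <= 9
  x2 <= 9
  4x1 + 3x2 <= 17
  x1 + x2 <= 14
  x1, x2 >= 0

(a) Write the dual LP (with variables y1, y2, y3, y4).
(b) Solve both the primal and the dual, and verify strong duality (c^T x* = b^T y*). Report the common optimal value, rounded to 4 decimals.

The standard primal-dual pair for 'max c^T x s.t. A x <= b, x >= 0' is:
  Dual:  min b^T y  s.t.  A^T y >= c,  y >= 0.

So the dual LP is:
  minimize  9y1 + 9y2 + 17y3 + 14y4
  subject to:
    y1 + 4y3 + y4 >= 1
    y2 + 3y3 + y4 >= 3
    y1, y2, y3, y4 >= 0

Solving the primal: x* = (0, 5.6667).
  primal value c^T x* = 17.
Solving the dual: y* = (0, 0, 1, 0).
  dual value b^T y* = 17.
Strong duality: c^T x* = b^T y*. Confirmed.

17


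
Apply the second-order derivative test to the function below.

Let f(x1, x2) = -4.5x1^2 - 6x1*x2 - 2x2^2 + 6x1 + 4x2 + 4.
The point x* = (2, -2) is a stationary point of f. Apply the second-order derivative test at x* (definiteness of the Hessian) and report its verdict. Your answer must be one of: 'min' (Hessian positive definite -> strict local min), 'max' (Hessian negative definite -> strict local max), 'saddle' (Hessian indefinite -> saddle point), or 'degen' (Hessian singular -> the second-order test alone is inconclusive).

Compute the Hessian H = grad^2 f:
  H = [[-9, -6], [-6, -4]]
Verify stationarity: grad f(x*) = H x* + g = (0, 0).
Eigenvalues of H: -13, 0.
H has a zero eigenvalue (singular; negative semidefinite but not definite), so H is neither positive definite, negative definite, nor indefinite. The second-order test alone is inconclusive -> degen.
(Indeed, f is constant along the null direction of H through x*, so x* is not a strict local extremum.)

degen


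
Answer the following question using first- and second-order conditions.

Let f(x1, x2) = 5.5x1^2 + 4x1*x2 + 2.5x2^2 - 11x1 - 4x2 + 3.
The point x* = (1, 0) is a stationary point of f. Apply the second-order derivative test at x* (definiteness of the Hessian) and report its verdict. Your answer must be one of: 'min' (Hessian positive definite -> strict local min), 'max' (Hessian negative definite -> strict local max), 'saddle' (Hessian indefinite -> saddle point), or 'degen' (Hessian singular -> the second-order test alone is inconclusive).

Compute the Hessian H = grad^2 f:
  H = [[11, 4], [4, 5]]
Verify stationarity: grad f(x*) = H x* + g = (0, 0).
Eigenvalues of H: 3, 13.
Both eigenvalues > 0, so H is positive definite -> x* is a strict local min.

min


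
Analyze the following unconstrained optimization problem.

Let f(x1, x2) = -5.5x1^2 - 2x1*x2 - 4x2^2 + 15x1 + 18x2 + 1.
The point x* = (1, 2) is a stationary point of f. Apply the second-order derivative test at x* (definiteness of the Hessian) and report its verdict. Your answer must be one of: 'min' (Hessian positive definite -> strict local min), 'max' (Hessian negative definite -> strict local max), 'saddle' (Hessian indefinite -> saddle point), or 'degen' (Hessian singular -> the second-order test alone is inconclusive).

Compute the Hessian H = grad^2 f:
  H = [[-11, -2], [-2, -8]]
Verify stationarity: grad f(x*) = H x* + g = (0, 0).
Eigenvalues of H: -12, -7.
Both eigenvalues < 0, so H is negative definite -> x* is a strict local max.

max


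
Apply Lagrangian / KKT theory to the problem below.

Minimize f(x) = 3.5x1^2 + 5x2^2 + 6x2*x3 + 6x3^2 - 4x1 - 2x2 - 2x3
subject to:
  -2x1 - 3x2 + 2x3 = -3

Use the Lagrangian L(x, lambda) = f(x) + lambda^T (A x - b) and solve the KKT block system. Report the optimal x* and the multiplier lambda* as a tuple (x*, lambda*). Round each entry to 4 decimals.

Form the Lagrangian:
  L(x, lambda) = (1/2) x^T Q x + c^T x + lambda^T (A x - b)
Stationarity (grad_x L = 0): Q x + c + A^T lambda = 0.
Primal feasibility: A x = b.

This gives the KKT block system:
  [ Q   A^T ] [ x     ]   [-c ]
  [ A    0  ] [ lambda ] = [ b ]

Solving the linear system:
  x*      = (0.7164, 0.4328, -0.1343)
  lambda* = (0.5075)
  f(x*)   = -0.9701

x* = (0.7164, 0.4328, -0.1343), lambda* = (0.5075)


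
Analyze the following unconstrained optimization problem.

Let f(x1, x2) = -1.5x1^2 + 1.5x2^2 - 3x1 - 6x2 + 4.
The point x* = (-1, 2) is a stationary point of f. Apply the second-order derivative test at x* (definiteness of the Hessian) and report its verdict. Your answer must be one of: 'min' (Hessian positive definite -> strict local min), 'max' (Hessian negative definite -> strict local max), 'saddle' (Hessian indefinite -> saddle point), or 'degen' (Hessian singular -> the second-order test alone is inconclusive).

Compute the Hessian H = grad^2 f:
  H = [[-3, 0], [0, 3]]
Verify stationarity: grad f(x*) = H x* + g = (0, 0).
Eigenvalues of H: -3, 3.
Eigenvalues have mixed signs, so H is indefinite -> x* is a saddle point.

saddle


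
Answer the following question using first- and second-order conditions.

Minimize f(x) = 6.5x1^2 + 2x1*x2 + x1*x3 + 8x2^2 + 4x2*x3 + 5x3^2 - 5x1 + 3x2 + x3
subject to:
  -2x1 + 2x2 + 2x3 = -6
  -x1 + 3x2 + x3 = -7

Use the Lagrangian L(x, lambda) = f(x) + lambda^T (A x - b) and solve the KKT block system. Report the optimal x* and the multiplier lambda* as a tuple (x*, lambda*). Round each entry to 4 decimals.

Form the Lagrangian:
  L(x, lambda) = (1/2) x^T Q x + c^T x + lambda^T (A x - b)
Stationarity (grad_x L = 0): Q x + c + A^T lambda = 0.
Primal feasibility: A x = b.

This gives the KKT block system:
  [ Q   A^T ] [ x     ]   [-c ]
  [ A    0  ] [ lambda ] = [ b ]

Solving the linear system:
  x*      = (1.08, -2, 0.08)
  lambda* = (-2.79, 10.7)
  f(x*)   = 23.42

x* = (1.08, -2, 0.08), lambda* = (-2.79, 10.7)


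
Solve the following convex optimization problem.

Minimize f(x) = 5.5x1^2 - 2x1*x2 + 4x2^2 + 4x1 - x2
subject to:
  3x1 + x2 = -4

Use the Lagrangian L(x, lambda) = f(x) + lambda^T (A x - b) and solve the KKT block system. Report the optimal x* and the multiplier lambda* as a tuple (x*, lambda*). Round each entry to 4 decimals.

Form the Lagrangian:
  L(x, lambda) = (1/2) x^T Q x + c^T x + lambda^T (A x - b)
Stationarity (grad_x L = 0): Q x + c + A^T lambda = 0.
Primal feasibility: A x = b.

This gives the KKT block system:
  [ Q   A^T ] [ x     ]   [-c ]
  [ A    0  ] [ lambda ] = [ b ]

Solving the linear system:
  x*      = (-1.1684, -0.4947)
  lambda* = (2.6211)
  f(x*)   = 3.1526

x* = (-1.1684, -0.4947), lambda* = (2.6211)


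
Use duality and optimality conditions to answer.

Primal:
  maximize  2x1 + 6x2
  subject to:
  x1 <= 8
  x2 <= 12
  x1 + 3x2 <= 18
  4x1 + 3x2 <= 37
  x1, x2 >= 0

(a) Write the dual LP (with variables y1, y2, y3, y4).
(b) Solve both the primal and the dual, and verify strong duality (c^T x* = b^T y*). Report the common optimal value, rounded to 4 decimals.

The standard primal-dual pair for 'max c^T x s.t. A x <= b, x >= 0' is:
  Dual:  min b^T y  s.t.  A^T y >= c,  y >= 0.

So the dual LP is:
  minimize  8y1 + 12y2 + 18y3 + 37y4
  subject to:
    y1 + y3 + 4y4 >= 2
    y2 + 3y3 + 3y4 >= 6
    y1, y2, y3, y4 >= 0

Solving the primal: x* = (6.3333, 3.8889).
  primal value c^T x* = 36.
Solving the dual: y* = (0, 0, 2, 0).
  dual value b^T y* = 36.
Strong duality: c^T x* = b^T y*. Confirmed.

36


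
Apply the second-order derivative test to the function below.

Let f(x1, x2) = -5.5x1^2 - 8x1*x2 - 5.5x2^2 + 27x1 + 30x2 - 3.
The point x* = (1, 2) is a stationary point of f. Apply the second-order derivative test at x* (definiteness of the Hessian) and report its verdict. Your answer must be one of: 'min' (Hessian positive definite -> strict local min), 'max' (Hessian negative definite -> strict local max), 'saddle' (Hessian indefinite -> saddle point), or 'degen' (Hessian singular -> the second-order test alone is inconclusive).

Compute the Hessian H = grad^2 f:
  H = [[-11, -8], [-8, -11]]
Verify stationarity: grad f(x*) = H x* + g = (0, 0).
Eigenvalues of H: -19, -3.
Both eigenvalues < 0, so H is negative definite -> x* is a strict local max.

max


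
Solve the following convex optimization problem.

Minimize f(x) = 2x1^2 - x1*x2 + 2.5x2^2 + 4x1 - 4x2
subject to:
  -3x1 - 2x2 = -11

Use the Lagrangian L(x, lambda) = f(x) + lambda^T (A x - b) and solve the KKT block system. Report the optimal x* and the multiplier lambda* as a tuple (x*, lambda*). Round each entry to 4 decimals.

Form the Lagrangian:
  L(x, lambda) = (1/2) x^T Q x + c^T x + lambda^T (A x - b)
Stationarity (grad_x L = 0): Q x + c + A^T lambda = 0.
Primal feasibility: A x = b.

This gives the KKT block system:
  [ Q   A^T ] [ x     ]   [-c ]
  [ A    0  ] [ lambda ] = [ b ]

Solving the linear system:
  x*      = (2.0137, 2.4795)
  lambda* = (3.1918)
  f(x*)   = 16.6233

x* = (2.0137, 2.4795), lambda* = (3.1918)


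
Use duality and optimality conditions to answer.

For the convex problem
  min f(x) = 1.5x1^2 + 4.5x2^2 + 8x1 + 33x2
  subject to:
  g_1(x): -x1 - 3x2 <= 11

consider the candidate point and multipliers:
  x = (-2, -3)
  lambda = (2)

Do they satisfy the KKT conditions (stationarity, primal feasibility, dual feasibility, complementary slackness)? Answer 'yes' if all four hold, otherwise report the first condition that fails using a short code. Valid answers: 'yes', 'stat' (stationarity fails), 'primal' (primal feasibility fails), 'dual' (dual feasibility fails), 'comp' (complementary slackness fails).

Gradient of f: grad f(x) = Q x + c = (2, 6)
Constraint values g_i(x) = a_i^T x - b_i:
  g_1((-2, -3)) = 0
Stationarity residual: grad f(x) + sum_i lambda_i a_i = (0, 0)
  -> stationarity OK
Primal feasibility (all g_i <= 0): OK
Dual feasibility (all lambda_i >= 0): OK
Complementary slackness (lambda_i * g_i(x) = 0 for all i): OK

Verdict: yes, KKT holds.

yes


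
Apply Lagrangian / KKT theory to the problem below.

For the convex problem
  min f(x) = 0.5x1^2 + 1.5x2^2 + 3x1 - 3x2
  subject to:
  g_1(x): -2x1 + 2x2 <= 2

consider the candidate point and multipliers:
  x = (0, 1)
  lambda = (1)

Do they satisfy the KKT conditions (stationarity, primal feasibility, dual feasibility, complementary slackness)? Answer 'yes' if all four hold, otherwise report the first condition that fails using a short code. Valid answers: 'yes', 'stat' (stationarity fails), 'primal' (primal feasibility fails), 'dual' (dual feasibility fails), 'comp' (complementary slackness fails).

Gradient of f: grad f(x) = Q x + c = (3, 0)
Constraint values g_i(x) = a_i^T x - b_i:
  g_1((0, 1)) = 0
Stationarity residual: grad f(x) + sum_i lambda_i a_i = (1, 2)
  -> stationarity FAILS
Primal feasibility (all g_i <= 0): OK
Dual feasibility (all lambda_i >= 0): OK
Complementary slackness (lambda_i * g_i(x) = 0 for all i): OK

Verdict: the first failing condition is stationarity -> stat.

stat


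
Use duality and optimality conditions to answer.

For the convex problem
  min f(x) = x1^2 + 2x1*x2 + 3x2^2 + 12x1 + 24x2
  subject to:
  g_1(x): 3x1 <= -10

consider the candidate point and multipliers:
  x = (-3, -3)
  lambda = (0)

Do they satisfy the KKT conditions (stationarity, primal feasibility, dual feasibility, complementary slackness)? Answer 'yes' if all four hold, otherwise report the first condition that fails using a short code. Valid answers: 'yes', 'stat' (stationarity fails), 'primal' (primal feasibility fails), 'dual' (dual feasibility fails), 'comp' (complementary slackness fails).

Gradient of f: grad f(x) = Q x + c = (0, 0)
Constraint values g_i(x) = a_i^T x - b_i:
  g_1((-3, -3)) = 1
Stationarity residual: grad f(x) + sum_i lambda_i a_i = (0, 0)
  -> stationarity OK
Primal feasibility (all g_i <= 0): FAILS
Dual feasibility (all lambda_i >= 0): OK
Complementary slackness (lambda_i * g_i(x) = 0 for all i): OK

Verdict: the first failing condition is primal_feasibility -> primal.

primal


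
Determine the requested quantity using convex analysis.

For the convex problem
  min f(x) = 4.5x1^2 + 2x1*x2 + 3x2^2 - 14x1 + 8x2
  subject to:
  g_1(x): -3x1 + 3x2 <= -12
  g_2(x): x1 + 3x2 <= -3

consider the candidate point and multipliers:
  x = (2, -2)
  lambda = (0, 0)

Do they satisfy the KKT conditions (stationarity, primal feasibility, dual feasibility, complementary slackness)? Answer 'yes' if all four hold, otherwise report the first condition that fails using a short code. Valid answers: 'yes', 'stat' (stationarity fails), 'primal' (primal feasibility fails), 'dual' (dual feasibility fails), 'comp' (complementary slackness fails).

Gradient of f: grad f(x) = Q x + c = (0, 0)
Constraint values g_i(x) = a_i^T x - b_i:
  g_1((2, -2)) = 0
  g_2((2, -2)) = -1
Stationarity residual: grad f(x) + sum_i lambda_i a_i = (0, 0)
  -> stationarity OK
Primal feasibility (all g_i <= 0): OK
Dual feasibility (all lambda_i >= 0): OK
Complementary slackness (lambda_i * g_i(x) = 0 for all i): OK

Verdict: yes, KKT holds.

yes


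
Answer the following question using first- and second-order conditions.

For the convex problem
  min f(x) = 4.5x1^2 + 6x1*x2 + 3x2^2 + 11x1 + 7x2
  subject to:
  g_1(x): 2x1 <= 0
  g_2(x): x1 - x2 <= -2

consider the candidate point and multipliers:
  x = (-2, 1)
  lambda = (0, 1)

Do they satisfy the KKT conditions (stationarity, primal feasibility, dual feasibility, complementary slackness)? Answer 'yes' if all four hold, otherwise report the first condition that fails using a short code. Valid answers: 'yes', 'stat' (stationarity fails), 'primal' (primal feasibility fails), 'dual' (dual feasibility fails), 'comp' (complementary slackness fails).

Gradient of f: grad f(x) = Q x + c = (-1, 1)
Constraint values g_i(x) = a_i^T x - b_i:
  g_1((-2, 1)) = -4
  g_2((-2, 1)) = -1
Stationarity residual: grad f(x) + sum_i lambda_i a_i = (0, 0)
  -> stationarity OK
Primal feasibility (all g_i <= 0): OK
Dual feasibility (all lambda_i >= 0): OK
Complementary slackness (lambda_i * g_i(x) = 0 for all i): FAILS

Verdict: the first failing condition is complementary_slackness -> comp.

comp
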